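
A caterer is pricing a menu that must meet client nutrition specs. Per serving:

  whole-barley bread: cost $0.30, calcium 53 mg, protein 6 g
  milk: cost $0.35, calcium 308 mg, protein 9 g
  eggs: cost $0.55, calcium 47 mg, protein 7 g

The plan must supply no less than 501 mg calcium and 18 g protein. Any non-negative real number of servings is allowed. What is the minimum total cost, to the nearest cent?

$0.70

The cheapest plan sits at a corner of the feasible region — with two constraints it uses at most two foods.
whole-barley bread only: max(501/53, 18/6) = 9.453 servings → $2.84.
milk only: max(501/308, 18/9) = 2 servings → $0.70.
eggs only: max(501/47, 18/7) = 10.66 servings → $5.86.
whole-barley bread + milk with both tight: 0.7549 servings and 1.497 servings → $0.75.
whole-barley bread + eggs: intersection lies outside the first quadrant.
milk + eggs with both tight: 1.535 servings and 0.5972 servings → $0.87.
Cheapest feasible corner: $0.70.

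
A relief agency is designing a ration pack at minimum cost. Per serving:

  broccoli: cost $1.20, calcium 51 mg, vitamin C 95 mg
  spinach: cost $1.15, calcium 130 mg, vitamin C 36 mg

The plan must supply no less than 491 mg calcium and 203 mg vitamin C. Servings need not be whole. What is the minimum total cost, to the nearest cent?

For a min-cost LP with two ≥-constraints, a basic feasible solution has at most two positive variables.
broccoli only: max(491/51, 203/95) = 9.627 servings → $11.55.
spinach only: max(491/130, 203/36) = 5.639 servings → $6.48.
broccoli + spinach with both tight: 0.8288 servings and 3.452 servings → $4.96.
Cheapest feasible corner: $4.96.

$4.96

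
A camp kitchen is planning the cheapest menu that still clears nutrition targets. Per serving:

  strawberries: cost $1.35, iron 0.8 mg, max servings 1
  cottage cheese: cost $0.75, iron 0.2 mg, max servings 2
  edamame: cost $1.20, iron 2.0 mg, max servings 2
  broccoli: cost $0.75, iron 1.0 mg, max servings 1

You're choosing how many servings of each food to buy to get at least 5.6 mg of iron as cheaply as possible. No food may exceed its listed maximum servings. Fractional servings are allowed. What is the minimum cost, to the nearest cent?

Cost per mg of iron: edamame $0.6000, broccoli $0.7500, strawberries $1.6875, cottage cheese $3.7500.
Take 2 servings of edamame: +4.0 mg iron for $2.40 (total $2.40, still need 1.6 mg).
Take 1 serving of broccoli: +1.0 mg iron for $0.75 (total $3.15, still need 0.6 mg).
Take 0.75 servings of strawberries: +0.6 mg iron for $1.01 (total $4.16, still need 0.0 mg).
Greedy by cheapest-per-mg is optimal for a single linear constraint, so the minimum cost is $4.16.

$4.16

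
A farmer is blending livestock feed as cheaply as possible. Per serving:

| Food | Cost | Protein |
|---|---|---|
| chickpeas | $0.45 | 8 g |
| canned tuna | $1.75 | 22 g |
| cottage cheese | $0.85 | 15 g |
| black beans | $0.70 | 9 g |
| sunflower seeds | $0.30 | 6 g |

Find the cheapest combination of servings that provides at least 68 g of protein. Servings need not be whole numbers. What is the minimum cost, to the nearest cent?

$3.40

Cost per g of protein: sunflower seeds $0.0500, chickpeas $0.0563, cottage cheese $0.0567, black beans $0.0778, canned tuna $0.0795.
With no serving limits, use only sunflower seeds: 68 g / 6 g = 11.33 servings × $0.30 = $3.40.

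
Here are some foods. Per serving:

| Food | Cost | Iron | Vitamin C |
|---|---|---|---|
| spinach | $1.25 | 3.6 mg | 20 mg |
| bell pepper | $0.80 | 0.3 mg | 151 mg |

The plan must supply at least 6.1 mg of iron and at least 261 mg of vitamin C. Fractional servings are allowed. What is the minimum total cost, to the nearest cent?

$3.18

Minimising a linear cost over {iron ≥ 6.1, vitamin C ≥ 261, servings ≥ 0} — the optimum is at a vertex, using one or two foods.
spinach only: max(6.1/3.6, 261/20) = 13.05 servings → $16.31.
bell pepper only: max(6.1/0.3, 261/151) = 20.33 servings → $16.27.
spinach + bell pepper with both tight: 1.568 servings and 1.521 servings → $3.18.
So the least-cost plan costs $3.18.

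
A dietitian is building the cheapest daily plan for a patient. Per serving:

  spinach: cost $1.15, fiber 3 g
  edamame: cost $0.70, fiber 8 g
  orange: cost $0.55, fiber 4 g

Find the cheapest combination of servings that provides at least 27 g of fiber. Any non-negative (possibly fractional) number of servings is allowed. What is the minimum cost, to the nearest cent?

$2.36

Cost per g of fiber: edamame $0.0875, orange $0.1375, spinach $0.3833.
With no serving limits, use only edamame: 27 g / 8 g = 3.375 servings × $0.70 = $2.36.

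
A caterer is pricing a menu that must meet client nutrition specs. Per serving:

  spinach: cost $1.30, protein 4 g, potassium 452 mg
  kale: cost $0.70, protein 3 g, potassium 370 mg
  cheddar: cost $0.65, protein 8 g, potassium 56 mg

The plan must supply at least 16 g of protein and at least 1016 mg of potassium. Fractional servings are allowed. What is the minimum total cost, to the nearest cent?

$2.48

Minimising a linear cost over {protein ≥ 16, potassium ≥ 1016, servings ≥ 0} — the optimum is at a vertex, using one or two foods.
spinach only: max(16/4, 1016/452) = 4 servings → $5.20.
kale only: max(16/3, 1016/370) = 5.333 servings → $3.73.
cheddar only: max(16/8, 1016/56) = 18.14 servings → $11.79.
spinach + kale: the both-tight solution has a negative serving — not a feasible corner.
spinach + cheddar with both tight: 2.132 servings and 0.934 servings → $3.38.
kale + cheddar with both tight: 2.59 servings and 1.029 servings → $2.48.
The minimum over all feasible corners is $2.48.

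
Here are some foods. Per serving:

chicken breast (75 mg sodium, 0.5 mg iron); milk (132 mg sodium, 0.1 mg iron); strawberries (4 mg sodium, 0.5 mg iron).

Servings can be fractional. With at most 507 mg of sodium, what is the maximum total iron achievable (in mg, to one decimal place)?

Iron per mg sodium: strawberries 0.125, chicken breast 0.006667, milk 0.0007576.
With no serving limits, spend the whole sodium allowance on strawberries: 507 mg / 4 mg × 0.5 mg = 63.4 mg.

63.4 mg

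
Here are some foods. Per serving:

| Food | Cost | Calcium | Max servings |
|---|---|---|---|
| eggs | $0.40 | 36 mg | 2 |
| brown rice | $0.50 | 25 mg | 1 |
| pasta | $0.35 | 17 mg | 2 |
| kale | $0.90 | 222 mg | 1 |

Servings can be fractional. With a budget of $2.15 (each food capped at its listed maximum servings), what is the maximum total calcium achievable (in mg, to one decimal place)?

316.5 mg

Calcium per dollar: kale 246.7, eggs 90, brown rice 50, pasta 48.57.
Take 1 serving of kale: spends $0.90, +222.0 mg calcium (running total 222.0 mg).
Take 2 servings of eggs: spends $0.80, +72.0 mg calcium (running total 294.0 mg).
Take 0.9 servings of brown rice: spends $0.45, +22.5 mg calcium (running total 316.5 mg).
Greedy by best ratio exhausts the cost allowance optimally: 316.5 mg.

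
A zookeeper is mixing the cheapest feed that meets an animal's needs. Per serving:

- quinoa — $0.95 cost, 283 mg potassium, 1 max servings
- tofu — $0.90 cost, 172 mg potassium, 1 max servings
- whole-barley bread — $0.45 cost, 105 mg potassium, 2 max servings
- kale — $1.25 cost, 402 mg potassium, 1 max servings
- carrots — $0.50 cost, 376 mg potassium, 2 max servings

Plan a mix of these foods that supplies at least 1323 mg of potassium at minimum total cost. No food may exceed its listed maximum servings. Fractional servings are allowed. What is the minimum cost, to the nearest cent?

$2.82

Cost per mg of potassium: carrots $0.0013, kale $0.0031, quinoa $0.0034, whole-barley bread $0.0043, tofu $0.0052.
Take 2 servings of carrots: +752.0 mg potassium for $1.00 (total $1.00, still need 571.0 mg).
Take 1 serving of kale: +402.0 mg potassium for $1.25 (total $2.25, still need 169.0 mg).
Take 0.5972 servings of quinoa: +169.0 mg potassium for $0.57 (total $2.82, still need 0.0 mg).
Greedy by cheapest-per-mg is optimal for a single linear constraint, so the minimum cost is $2.82.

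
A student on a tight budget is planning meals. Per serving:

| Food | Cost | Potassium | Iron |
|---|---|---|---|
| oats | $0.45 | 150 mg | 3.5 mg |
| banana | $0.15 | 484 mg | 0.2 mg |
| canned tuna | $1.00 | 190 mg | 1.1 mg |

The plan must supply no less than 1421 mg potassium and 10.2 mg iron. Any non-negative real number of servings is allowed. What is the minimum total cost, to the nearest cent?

Compare the cost at each extreme point of the feasible region.
oats only: max(1421/150, 10.2/3.5) = 9.473 servings → $4.26.
banana only: max(1421/484, 10.2/0.2) = 51 servings → $7.65.
canned tuna only: max(1421/190, 10.2/1.1) = 9.273 servings → $9.27.
oats + banana with both tight: 2.796 servings and 2.069 servings → $1.57.
oats + canned tuna with both tight: 0.7498 servings and 6.887 servings → $7.22.
banana + canned tuna: the both-tight solution has a negative serving — not a feasible corner.
Cheapest feasible corner: $1.57.

$1.57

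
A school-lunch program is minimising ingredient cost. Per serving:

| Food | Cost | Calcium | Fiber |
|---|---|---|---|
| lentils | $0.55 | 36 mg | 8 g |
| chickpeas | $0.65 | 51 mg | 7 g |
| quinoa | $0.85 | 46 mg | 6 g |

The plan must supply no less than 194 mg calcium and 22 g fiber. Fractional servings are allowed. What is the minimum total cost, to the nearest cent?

$2.47

For a min-cost LP with two ≥-constraints, a basic feasible solution has at most two positive variables.
lentils only: max(194/36, 22/8) = 5.389 servings → $2.96.
chickpeas only: max(194/51, 22/7) = 3.804 servings → $2.47.
quinoa only: max(194/46, 22/6) = 4.217 servings → $3.58.
lentils + chickpeas with both targets exact would need a negative amount; discard.
lentils + quinoa: intersection lies outside the first quadrant.
chickpeas + quinoa: intersection lies outside the first quadrant.
So the least-cost plan costs $2.47.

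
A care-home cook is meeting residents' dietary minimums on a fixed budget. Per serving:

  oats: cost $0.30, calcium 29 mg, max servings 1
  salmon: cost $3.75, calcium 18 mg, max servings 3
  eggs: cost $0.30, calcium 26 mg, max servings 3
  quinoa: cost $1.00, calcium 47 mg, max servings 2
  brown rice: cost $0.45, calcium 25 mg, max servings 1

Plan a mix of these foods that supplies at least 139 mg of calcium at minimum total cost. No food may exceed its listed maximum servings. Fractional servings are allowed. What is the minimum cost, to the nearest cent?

$1.80

Cost per mg of calcium: oats $0.0103, eggs $0.0115, brown rice $0.0180, quinoa $0.0213, salmon $0.2083.
Take 1 serving of oats: +29.0 mg calcium for $0.30 (total $0.30, still need 110.0 mg).
Take 3 servings of eggs: +78.0 mg calcium for $0.90 (total $1.20, still need 32.0 mg).
Take 1 serving of brown rice: +25.0 mg calcium for $0.45 (total $1.65, still need 7.0 mg).
Take 0.1489 servings of quinoa: +7.0 mg calcium for $0.15 (total $1.80, still need 0.0 mg).
Greedy by cheapest-per-mg is optimal for a single linear constraint, so the minimum cost is $1.80.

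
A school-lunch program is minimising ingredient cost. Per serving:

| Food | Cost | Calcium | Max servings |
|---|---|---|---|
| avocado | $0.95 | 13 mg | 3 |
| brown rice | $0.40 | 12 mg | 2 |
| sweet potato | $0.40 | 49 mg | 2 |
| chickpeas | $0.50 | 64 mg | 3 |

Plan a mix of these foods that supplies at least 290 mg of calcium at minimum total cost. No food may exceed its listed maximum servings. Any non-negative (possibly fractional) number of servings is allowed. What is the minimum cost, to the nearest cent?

$2.30

Cost per mg of calcium: chickpeas $0.0078, sweet potato $0.0082, brown rice $0.0333, avocado $0.0731.
Take 3 servings of chickpeas: +192.0 mg calcium for $1.50 (total $1.50, still need 98.0 mg).
Take 2 servings of sweet potato: +98.0 mg calcium for $0.80 (total $2.30, still need 0.0 mg).
Filling from the cheapest source first is optimal under one linear minimum: $2.30.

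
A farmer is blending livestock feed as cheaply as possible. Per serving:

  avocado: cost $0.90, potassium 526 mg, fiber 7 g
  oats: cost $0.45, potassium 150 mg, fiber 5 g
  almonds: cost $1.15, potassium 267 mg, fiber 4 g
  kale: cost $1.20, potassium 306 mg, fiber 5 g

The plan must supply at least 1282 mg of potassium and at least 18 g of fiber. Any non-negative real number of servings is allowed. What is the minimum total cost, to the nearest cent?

$2.25

avocado only: max(1282/526, 18/7) = 2.571 servings → $2.31.
oats only: max(1282/150, 18/5) = 8.547 servings → $3.85.
almonds only: max(1282/267, 18/4) = 4.801 servings → $5.52.
kale only: max(1282/306, 18/5) = 4.19 servings → $5.03.
avocado + oats with both tight: 2.348 servings and 0.3127 servings → $2.25.
avocado + almonds with both tight: 1.37 servings and 2.102 servings → $3.65.
avocado + kale with both tight: 1.848 servings and 1.012 servings → $2.88.
oats + almonds: intersection lies outside the first quadrant.
oats + kale: intersection lies outside the first quadrant.
almonds + kale: the both-tight solution has a negative serving — not a feasible corner.
So the least-cost plan costs $2.25.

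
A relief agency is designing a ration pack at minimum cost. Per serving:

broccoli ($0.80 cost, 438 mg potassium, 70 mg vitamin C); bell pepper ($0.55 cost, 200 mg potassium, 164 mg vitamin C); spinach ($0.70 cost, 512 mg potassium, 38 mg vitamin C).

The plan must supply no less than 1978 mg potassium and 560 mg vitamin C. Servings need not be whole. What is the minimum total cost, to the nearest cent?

$3.47

broccoli only: max(1978/438, 560/70) = 8 servings → $6.40.
bell pepper only: max(1978/200, 560/164) = 9.89 servings → $5.44.
spinach only: max(1978/512, 560/38) = 14.74 servings → $10.32.
broccoli + bell pepper with both tight: 3.673 servings and 1.847 servings → $3.95.
broccoli + spinach: the both-tight solution has a negative serving — not a feasible corner.
bell pepper + spinach with both tight: 2.77 servings and 2.781 servings → $3.47.
The minimum over all feasible corners is $3.47.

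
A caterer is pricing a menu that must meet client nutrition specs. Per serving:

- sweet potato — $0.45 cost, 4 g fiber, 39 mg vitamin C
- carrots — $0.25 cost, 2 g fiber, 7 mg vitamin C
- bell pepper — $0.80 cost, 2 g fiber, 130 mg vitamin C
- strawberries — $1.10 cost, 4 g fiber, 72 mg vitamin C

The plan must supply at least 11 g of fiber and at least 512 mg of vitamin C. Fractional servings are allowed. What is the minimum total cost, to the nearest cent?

$3.34

sweet potato only: max(11/4, 512/39) = 13.13 servings → $5.91.
carrots only: max(11/2, 512/7) = 73.14 servings → $18.29.
bell pepper only: max(11/2, 512/130) = 5.5 servings → $4.40.
strawberries only: max(11/4, 512/72) = 7.111 servings → $7.82.
sweet potato + carrots: the both-tight solution has a negative serving — not a feasible corner.
sweet potato + bell pepper with both tight: 0.9186 servings and 3.663 servings → $3.34.
sweet potato + strawberries with both targets exact would need a negative amount; discard.
carrots + bell pepper with both tight: 1.65 servings and 3.85 servings → $3.49.
carrots + strawberries with both targets exact would need a negative amount; discard.
bell pepper + strawberries with both tight: 3.34 servings and 1.08 servings → $3.86.
So the least-cost plan costs $3.34.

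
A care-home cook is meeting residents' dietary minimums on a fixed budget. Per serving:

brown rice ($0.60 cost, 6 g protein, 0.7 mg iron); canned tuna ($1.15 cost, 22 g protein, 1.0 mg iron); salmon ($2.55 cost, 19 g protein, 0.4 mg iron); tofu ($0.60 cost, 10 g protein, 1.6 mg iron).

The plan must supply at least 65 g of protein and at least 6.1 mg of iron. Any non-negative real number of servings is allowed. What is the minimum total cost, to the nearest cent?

$3.61

This is a tiny linear program; its minimum lies at a vertex of the feasible set. List the vertices and price them.
brown rice only: max(65/6, 6.1/0.7) = 10.83 servings → $6.50.
canned tuna only: max(65/22, 6.1/1.0) = 6.1 servings → $7.01.
salmon only: max(65/19, 6.1/0.4) = 15.25 servings → $38.89.
tofu only: max(65/10, 6.1/1.6) = 6.5 servings → $3.90.
brown rice + canned tuna with both tight: 7.362 servings and 0.9468 servings → $5.51.
brown rice + salmon with both tight: 8.248 servings and 0.8165 servings → $7.03.
brown rice + tofu with both targets exact would need a negative amount; discard.
canned tuna + salmon: the both-tight solution has a negative serving — not a feasible corner.
canned tuna + tofu with both tight: 1.706 servings and 2.746 servings → $3.61.
salmon + tofu with both tight: 1.629 servings and 3.405 servings → $6.20.
Cheapest feasible corner: $3.61.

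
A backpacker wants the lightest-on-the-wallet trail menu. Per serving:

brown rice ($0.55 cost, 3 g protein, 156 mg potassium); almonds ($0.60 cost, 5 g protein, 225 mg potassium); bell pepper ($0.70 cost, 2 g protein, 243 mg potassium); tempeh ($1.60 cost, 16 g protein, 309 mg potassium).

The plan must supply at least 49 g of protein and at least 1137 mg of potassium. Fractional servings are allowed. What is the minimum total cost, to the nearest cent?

Minimising a linear cost over {protein ≥ 49, potassium ≥ 1137, servings ≥ 0} — the optimum is at a vertex, using one or two foods.
brown rice only: max(49/3, 1137/156) = 16.33 servings → $8.98.
almonds only: max(49/5, 1137/225) = 9.8 servings → $5.88.
bell pepper only: max(49/2, 1137/243) = 24.5 servings → $17.15.
tempeh only: max(49/16, 1137/309) = 3.68 servings → $5.89.
brown rice + almonds: the both-tight solution has a negative serving — not a feasible corner.
brown rice + bell pepper: intersection lies outside the first quadrant.
brown rice + tempeh with both tight: 1.945 servings and 2.698 servings → $5.39.
almonds + bell pepper: the both-tight solution has a negative serving — not a feasible corner.
almonds + tempeh with both tight: 1.485 servings and 2.599 servings → $5.05.
bell pepper + tempeh with both tight: 0.933 servings and 2.946 servings → $5.37.
So the least-cost plan costs $5.05.

$5.05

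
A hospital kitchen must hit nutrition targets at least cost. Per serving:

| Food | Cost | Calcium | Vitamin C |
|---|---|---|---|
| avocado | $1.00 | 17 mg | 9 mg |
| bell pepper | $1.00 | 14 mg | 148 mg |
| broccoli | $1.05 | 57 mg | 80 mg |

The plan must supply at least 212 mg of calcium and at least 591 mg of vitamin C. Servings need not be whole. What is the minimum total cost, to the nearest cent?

The cheapest plan sits at a corner of the feasible region — with two constraints it uses at most two foods.
avocado only: max(212/17, 591/9) = 65.67 servings → $65.67.
bell pepper only: max(212/14, 591/148) = 15.14 servings → $15.14.
broccoli only: max(212/57, 591/80) = 7.388 servings → $7.76.
avocado + bell pepper with both tight: 9.666 servings and 3.405 servings → $13.07.
avocado + broccoli: the both-tight solution has a negative serving — not a feasible corner.
bell pepper + broccoli with both tight: 2.286 servings and 3.158 servings → $5.60.
The minimum over all feasible corners is $5.60.

$5.60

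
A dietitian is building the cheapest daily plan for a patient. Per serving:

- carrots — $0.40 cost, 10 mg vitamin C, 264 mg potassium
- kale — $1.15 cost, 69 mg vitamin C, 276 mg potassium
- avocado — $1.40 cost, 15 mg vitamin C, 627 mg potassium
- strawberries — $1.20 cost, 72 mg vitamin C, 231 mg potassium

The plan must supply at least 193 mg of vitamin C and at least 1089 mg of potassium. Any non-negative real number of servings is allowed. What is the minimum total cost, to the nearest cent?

$3.55

A basic optimal solution has at most two foods positive. Try each food alone and each pair with both targets met exactly.
carrots only: max(193/10, 1089/264) = 19.3 servings → $7.72.
kale only: max(193/69, 1089/276) = 3.946 servings → $4.54.
avocado only: max(193/15, 1089/627) = 12.87 servings → $18.01.
strawberries only: max(193/72, 1089/231) = 4.714 servings → $5.66.
carrots + kale with both tight: 1.415 servings and 2.592 servings → $3.55.
carrots + avocado: the both-tight solution has a negative serving — not a feasible corner.
carrots + strawberries with both tight: 2.026 servings and 2.399 servings → $3.69.
kale + avocado with both tight: 2.676 servings and 0.5591 servings → $3.86.
kale + strawberries: intersection lies outside the first quadrant.
avocado + strawberries with both tight: 0.8116 servings and 2.511 servings → $4.15.
Cheapest feasible corner: $3.55.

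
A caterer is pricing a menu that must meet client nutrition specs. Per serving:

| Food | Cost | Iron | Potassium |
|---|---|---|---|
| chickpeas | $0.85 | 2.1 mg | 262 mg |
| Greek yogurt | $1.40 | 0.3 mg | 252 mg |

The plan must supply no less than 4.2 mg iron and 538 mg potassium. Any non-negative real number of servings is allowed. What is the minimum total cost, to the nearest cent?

$1.75

At the optimum either one food covers both requirements or two foods hit both targets exactly; no other combination can be cheaper.
chickpeas only: max(4.2/2.1, 538/262) = 2.053 servings → $1.75.
Greek yogurt only: max(4.2/0.3, 538/252) = 14 servings → $19.60.
chickpeas + Greek yogurt with both tight: 1.991 servings and 0.06525 servings → $1.78.
Cheapest feasible corner: $1.75.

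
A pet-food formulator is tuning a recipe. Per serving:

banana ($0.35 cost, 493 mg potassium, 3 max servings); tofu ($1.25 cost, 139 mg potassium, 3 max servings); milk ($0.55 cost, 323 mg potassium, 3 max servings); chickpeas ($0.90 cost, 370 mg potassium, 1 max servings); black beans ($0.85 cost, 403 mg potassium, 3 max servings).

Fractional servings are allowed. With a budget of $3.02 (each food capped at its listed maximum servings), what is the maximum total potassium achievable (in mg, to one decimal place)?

2599.7 mg

Potassium per dollar: banana 1409, milk 587.3, black beans 474.1, chickpeas 411.1, tofu 111.2.
Take 3 servings of banana: spends $1.05, +1479.0 mg potassium (running total 1479.0 mg).
Take 3 servings of milk: spends $1.65, +969.0 mg potassium (running total 2448.0 mg).
Take 0.3765 servings of black beans: spends $0.32, +151.7 mg potassium (running total 2599.7 mg).
Greedy by best ratio exhausts the cost allowance optimally: 2599.7 mg.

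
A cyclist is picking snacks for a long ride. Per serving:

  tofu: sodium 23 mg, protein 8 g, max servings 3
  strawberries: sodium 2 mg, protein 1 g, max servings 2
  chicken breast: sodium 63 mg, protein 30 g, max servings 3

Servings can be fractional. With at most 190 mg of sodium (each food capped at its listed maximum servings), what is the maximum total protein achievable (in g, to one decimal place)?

Protein per mg sodium: strawberries 0.5, chicken breast 0.4762, tofu 0.3478.
Take 2 servings of strawberries: uses 4 mg sodium, +2.0 g protein (running total 2.0 g).
Take 2.952 servings of chicken breast: uses 186 mg sodium, +88.6 g protein (running total 90.6 g).
Greedy by best ratio exhausts the sodium allowance optimally: 90.6 g.

90.6 g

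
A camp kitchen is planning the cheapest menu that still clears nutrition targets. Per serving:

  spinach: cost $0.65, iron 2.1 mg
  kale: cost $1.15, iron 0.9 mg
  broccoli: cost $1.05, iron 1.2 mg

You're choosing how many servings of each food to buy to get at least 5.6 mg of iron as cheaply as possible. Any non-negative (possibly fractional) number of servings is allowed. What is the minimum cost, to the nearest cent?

Cost per mg of iron: spinach $0.3095, broccoli $0.8750, kale $1.2778.
With no serving limits, use only spinach: 5.6 mg / 2.1 mg = 2.667 servings × $0.65 = $1.73.

$1.73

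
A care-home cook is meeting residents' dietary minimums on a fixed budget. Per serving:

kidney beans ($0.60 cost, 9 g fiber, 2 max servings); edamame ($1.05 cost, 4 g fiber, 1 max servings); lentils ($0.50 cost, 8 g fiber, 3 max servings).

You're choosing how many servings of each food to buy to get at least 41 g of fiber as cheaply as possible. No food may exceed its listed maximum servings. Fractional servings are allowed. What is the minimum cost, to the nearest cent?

$2.63

Cost per g of fiber: lentils $0.0625, kidney beans $0.0667, edamame $0.2625.
Take 3 servings of lentils: +24.0 g fiber for $1.50 (total $1.50, still need 17.0 g).
Take 1.889 servings of kidney beans: +17.0 g fiber for $1.13 (total $2.63, still need 0.0 g).
Filling from the cheapest source first is optimal under one linear minimum: $2.63.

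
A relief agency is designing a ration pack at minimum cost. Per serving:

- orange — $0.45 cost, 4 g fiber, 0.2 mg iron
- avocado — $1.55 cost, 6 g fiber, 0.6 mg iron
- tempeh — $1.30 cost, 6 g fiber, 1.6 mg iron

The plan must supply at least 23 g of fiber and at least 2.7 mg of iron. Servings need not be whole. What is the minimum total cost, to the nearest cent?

Two binding constraints pin down two serving amounts, so the optimal mix uses at most two foods. The candidates are each food alone (scaled to the tighter of fiber/iron) and each pair with both constraints tight.
orange only: max(23/4, 2.7/0.2) = 13.5 servings → $6.08.
avocado only: max(23/6, 2.7/0.6) = 4.5 servings → $6.97.
tempeh only: max(23/6, 2.7/1.6) = 3.833 servings → $4.98.
orange + avocado: intersection lies outside the first quadrant.
orange + tempeh with both tight: 3.962 servings and 1.192 servings → $3.33.
avocado + tempeh with both tight: 3.433 servings and 0.4 servings → $5.84.
The minimum over all feasible corners is $3.33.

$3.33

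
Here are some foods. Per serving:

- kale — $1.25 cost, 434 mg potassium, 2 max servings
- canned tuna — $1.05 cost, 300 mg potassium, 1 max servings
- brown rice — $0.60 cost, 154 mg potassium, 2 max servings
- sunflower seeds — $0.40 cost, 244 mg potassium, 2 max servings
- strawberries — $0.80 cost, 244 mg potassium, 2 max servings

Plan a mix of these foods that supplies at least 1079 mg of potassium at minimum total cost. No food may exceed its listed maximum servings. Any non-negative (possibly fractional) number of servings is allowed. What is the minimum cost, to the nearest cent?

Cost per mg of potassium: sunflower seeds $0.0016, kale $0.0029, strawberries $0.0033, canned tuna $0.0035, brown rice $0.0039.
Take 2 servings of sunflower seeds: +488.0 mg potassium for $0.80 (total $0.80, still need 591.0 mg).
Take 1.362 servings of kale: +591.0 mg potassium for $1.70 (total $2.50, still need 0.0 mg).
Filling from the cheapest source first is optimal under one linear minimum: $2.50.

$2.50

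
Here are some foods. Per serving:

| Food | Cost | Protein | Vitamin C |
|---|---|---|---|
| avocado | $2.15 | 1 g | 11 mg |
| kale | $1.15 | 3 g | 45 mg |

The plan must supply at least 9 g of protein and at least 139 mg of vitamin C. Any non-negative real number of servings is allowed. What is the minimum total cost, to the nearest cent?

For a min-cost LP with two ≥-constraints, a basic feasible solution has at most two positive variables.
avocado only: max(9/1, 139/11) = 12.64 servings → $27.17.
kale only: max(9/3, 139/45) = 3.089 servings → $3.55.
avocado + kale: intersection lies outside the first quadrant.
So the least-cost plan costs $3.55.

$3.55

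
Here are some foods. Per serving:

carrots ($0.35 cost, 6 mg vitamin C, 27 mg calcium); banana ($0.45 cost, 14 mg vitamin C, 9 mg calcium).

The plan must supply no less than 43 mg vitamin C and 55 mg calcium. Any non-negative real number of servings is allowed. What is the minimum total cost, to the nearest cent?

Check every corner: each single food scaled to meet both minima, and each pair solved so both constraints bind.
carrots only: max(43/6, 55/27) = 7.167 servings → $2.51.
banana only: max(43/14, 55/9) = 6.111 servings → $2.75.
carrots + banana with both tight: 1.182 servings and 2.565 servings → $1.57.
So the least-cost plan costs $1.57.

$1.57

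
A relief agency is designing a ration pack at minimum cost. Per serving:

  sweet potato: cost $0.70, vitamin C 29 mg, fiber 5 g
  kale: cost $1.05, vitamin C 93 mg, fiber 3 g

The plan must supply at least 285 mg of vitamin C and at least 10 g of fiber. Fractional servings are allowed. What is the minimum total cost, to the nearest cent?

$3.29

Minimising a linear cost over {vitamin C ≥ 285, fiber ≥ 10, servings ≥ 0} — the optimum is at a vertex, using one or two foods.
sweet potato only: max(285/29, 10/5) = 9.828 servings → $6.88.
kale only: max(285/93, 10/3) = 3.333 servings → $3.50.
sweet potato + kale with both tight: 0.1984 servings and 3.003 servings → $3.29.
So the least-cost plan costs $3.29.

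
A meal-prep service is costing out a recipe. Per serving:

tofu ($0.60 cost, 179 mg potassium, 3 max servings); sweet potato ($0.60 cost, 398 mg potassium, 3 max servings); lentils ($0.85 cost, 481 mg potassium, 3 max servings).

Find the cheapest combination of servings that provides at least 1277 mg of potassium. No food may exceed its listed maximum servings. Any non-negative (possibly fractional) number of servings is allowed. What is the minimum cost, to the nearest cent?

Cost per mg of potassium: sweet potato $0.0015, lentils $0.0018, tofu $0.0034.
Take 3 servings of sweet potato: +1194.0 mg potassium for $1.80 (total $1.80, still need 83.0 mg).
Take 0.1726 servings of lentils: +83.0 mg potassium for $0.15 (total $1.95, still need 0.0 mg).
Greedy by cheapest-per-mg is optimal for a single linear constraint, so the minimum cost is $1.95.

$1.95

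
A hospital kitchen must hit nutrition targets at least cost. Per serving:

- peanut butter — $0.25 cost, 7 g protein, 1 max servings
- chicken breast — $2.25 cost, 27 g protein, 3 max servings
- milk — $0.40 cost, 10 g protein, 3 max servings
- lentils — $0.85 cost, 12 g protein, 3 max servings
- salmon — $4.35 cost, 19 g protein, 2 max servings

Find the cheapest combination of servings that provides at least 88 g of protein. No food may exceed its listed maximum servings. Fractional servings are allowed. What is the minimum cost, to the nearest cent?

$5.25

Cost per g of protein: peanut butter $0.0357, milk $0.0400, lentils $0.0708, chicken breast $0.0833, salmon $0.2289.
Take 1 serving of peanut butter: +7.0 g protein for $0.25 (total $0.25, still need 81.0 g).
Take 3 servings of milk: +30.0 g protein for $1.20 (total $1.45, still need 51.0 g).
Take 3 servings of lentils: +36.0 g protein for $2.55 (total $4.00, still need 15.0 g).
Take 0.5556 servings of chicken breast: +15.0 g protein for $1.25 (total $5.25, still need 0.0 g).
Greedy by cheapest-per-g is optimal for a single linear constraint, so the minimum cost is $5.25.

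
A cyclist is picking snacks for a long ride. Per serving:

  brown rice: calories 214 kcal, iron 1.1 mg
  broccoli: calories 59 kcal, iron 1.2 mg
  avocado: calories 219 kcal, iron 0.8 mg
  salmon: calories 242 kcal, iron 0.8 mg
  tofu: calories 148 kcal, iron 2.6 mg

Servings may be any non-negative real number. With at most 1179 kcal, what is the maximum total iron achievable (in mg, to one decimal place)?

Iron per kcal: broccoli 0.02034, tofu 0.01757, brown rice 0.00514, avocado 0.003653, salmon 0.003306.
With no serving limits, spend the whole calories allowance on broccoli: 1179 kcal / 59 kcal × 1.2 mg = 24.0 mg.

24.0 mg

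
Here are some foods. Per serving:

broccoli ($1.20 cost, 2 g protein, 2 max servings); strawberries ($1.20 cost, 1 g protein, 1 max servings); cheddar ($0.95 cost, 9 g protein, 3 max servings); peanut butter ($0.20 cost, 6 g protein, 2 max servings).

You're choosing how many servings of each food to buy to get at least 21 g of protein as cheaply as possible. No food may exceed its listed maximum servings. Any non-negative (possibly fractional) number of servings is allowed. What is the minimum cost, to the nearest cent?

$1.35

Cost per g of protein: peanut butter $0.0333, cheddar $0.1056, broccoli $0.6000, strawberries $1.2000.
Take 2 servings of peanut butter: +12.0 g protein for $0.40 (total $0.40, still need 9.0 g).
Take 1 serving of cheddar: +9.0 g protein for $0.95 (total $1.35, still need 0.0 g).
Filling from the cheapest source first is optimal under one linear minimum: $1.35.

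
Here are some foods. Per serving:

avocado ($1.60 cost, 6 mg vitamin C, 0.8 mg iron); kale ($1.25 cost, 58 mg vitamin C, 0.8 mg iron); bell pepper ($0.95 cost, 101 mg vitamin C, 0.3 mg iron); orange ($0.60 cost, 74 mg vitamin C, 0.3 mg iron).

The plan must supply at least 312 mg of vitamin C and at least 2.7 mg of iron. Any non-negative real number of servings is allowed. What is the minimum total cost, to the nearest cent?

A basic optimal solution has at most two foods positive. Try each food alone and each pair with both targets met exactly.
avocado only: max(312/6, 2.7/0.8) = 52 servings → $83.20.
kale only: max(312/58, 2.7/0.8) = 5.379 servings → $6.72.
bell pepper only: max(312/101, 2.7/0.3) = 9 servings → $8.55.
orange only: max(312/74, 2.7/0.3) = 9 servings → $5.40.
avocado + kale: intersection lies outside the first quadrant.
avocado + bell pepper with both tight: 2.267 servings and 2.954 servings → $6.43.
avocado + orange with both tight: 1.85 servings and 4.066 servings → $5.40.
kale + bell pepper with both tight: 2.825 servings and 1.467 servings → $4.92.
kale + orange with both tight: 2.541 servings and 2.225 servings → $4.51.
bell pepper + orange: the both-tight solution has a negative serving — not a feasible corner.
So the least-cost plan costs $4.51.

$4.51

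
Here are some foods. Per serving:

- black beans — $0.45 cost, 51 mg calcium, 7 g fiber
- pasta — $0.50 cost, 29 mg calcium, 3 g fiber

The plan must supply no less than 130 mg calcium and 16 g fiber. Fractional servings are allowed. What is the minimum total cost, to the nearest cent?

This is a tiny linear program; its minimum lies at a vertex of the feasible set. List the vertices and price them.
black beans only: max(130/51, 16/7) = 2.549 servings → $1.15.
pasta only: max(130/29, 16/3) = 5.333 servings → $2.67.
black beans + pasta with both tight: 1.48 servings and 1.88 servings → $1.61.
Cheapest feasible corner: $1.15.

$1.15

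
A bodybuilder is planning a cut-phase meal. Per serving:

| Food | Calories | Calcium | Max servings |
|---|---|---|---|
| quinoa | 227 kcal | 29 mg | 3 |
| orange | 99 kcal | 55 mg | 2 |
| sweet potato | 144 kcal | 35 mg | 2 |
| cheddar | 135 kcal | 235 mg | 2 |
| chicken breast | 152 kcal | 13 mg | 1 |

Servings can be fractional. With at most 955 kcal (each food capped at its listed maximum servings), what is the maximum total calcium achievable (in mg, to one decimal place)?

675.4 mg

Calcium per kcal: cheddar 1.741, orange 0.5556, sweet potato 0.2431, quinoa 0.1278, chicken breast 0.08553.
Take 2 servings of cheddar: uses 270 kcal, +470.0 mg calcium (running total 470.0 mg).
Take 2 servings of orange: uses 198 kcal, +110.0 mg calcium (running total 580.0 mg).
Take 2 servings of sweet potato: uses 288 kcal, +70.0 mg calcium (running total 650.0 mg).
Take 0.8767 servings of quinoa: uses 199 kcal, +25.4 mg calcium (running total 675.4 mg).
Greedy by best ratio exhausts the calories allowance optimally: 675.4 mg.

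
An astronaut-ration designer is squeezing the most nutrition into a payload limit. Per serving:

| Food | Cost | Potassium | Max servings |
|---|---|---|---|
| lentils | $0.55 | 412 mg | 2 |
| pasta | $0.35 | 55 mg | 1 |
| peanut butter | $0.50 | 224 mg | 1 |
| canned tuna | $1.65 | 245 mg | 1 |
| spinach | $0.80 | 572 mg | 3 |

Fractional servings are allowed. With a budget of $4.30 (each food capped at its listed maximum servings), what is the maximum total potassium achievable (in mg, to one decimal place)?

Potassium per dollar: lentils 749.1, spinach 715, peanut butter 448, pasta 157.1, canned tuna 148.5.
Take 2 servings of lentils: spends $1.10, +824.0 mg potassium (running total 824.0 mg).
Take 3 servings of spinach: spends $2.40, +1716.0 mg potassium (running total 2540.0 mg).
Take 1 serving of peanut butter: spends $0.50, +224.0 mg potassium (running total 2764.0 mg).
Take 0.8571 servings of pasta: spends $0.30, +47.1 mg potassium (running total 2811.1 mg).
Greedy by best ratio exhausts the cost allowance optimally: 2811.1 mg.

2811.1 mg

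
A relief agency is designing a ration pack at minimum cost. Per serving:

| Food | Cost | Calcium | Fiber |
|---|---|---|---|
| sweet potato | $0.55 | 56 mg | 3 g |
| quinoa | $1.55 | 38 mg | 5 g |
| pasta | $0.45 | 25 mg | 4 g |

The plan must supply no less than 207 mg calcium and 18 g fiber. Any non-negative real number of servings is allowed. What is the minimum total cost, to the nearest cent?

For a min-cost LP with two ≥-constraints, a basic feasible solution has at most two positive variables.
sweet potato only: max(207/56, 18/3) = 6 servings → $3.30.
quinoa only: max(207/38, 18/5) = 5.447 servings → $8.44.
pasta only: max(207/25, 18/4) = 8.28 servings → $3.73.
sweet potato + quinoa with both tight: 2.114 servings and 2.331 servings → $4.78.
sweet potato + pasta with both tight: 2.537 servings and 2.597 servings → $2.56.
quinoa + pasta with both targets exact would need a negative amount; discard.
The minimum over all feasible corners is $2.56.

$2.56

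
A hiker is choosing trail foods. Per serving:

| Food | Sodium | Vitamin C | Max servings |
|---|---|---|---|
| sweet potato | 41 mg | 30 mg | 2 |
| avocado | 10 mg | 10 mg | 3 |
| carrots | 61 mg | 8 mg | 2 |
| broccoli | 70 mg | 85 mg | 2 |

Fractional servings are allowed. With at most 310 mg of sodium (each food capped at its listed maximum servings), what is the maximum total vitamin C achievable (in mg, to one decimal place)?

267.6 mg

Vitamin C per mg sodium: broccoli 1.214, avocado 1, sweet potato 0.7317, carrots 0.1311.
Take 2 servings of broccoli: uses 140 mg sodium, +170.0 mg vitamin C (running total 170.0 mg).
Take 3 servings of avocado: uses 30 mg sodium, +30.0 mg vitamin C (running total 200.0 mg).
Take 2 servings of sweet potato: uses 82 mg sodium, +60.0 mg vitamin C (running total 260.0 mg).
Take 0.9508 servings of carrots: uses 58 mg sodium, +7.6 mg vitamin C (running total 267.6 mg).
Greedy by best ratio exhausts the sodium allowance optimally: 267.6 mg.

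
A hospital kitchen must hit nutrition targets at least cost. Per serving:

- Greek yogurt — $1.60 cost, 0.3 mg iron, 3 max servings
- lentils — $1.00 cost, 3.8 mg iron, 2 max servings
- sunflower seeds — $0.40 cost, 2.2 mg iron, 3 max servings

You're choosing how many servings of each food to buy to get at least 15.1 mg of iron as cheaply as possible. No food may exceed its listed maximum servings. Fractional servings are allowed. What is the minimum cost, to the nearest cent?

Cost per mg of iron: sunflower seeds $0.1818, lentils $0.2632, Greek yogurt $5.3333.
Take 3 servings of sunflower seeds: +6.6 mg iron for $1.20 (total $1.20, still need 8.5 mg).
Take 2 servings of lentils: +7.6 mg iron for $2.00 (total $3.20, still need 0.9 mg).
Take 3 servings of Greek yogurt: +0.9 mg iron for $4.80 (total $8.00, still need 0.0 mg).
Filling from the cheapest source first is optimal under one linear minimum: $8.00.

$8.00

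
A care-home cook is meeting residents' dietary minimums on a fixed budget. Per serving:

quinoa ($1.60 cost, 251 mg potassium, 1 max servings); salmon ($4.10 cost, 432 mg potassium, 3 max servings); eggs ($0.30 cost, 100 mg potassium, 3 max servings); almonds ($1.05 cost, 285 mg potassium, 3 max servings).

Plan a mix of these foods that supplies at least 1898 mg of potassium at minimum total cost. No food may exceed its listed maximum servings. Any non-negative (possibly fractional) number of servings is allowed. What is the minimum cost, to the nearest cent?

$10.32

Cost per mg of potassium: eggs $0.0030, almonds $0.0037, quinoa $0.0064, salmon $0.0095.
Take 3 servings of eggs: +300.0 mg potassium for $0.90 (total $0.90, still need 1598.0 mg).
Take 3 servings of almonds: +855.0 mg potassium for $3.15 (total $4.05, still need 743.0 mg).
Take 1 serving of quinoa: +251.0 mg potassium for $1.60 (total $5.65, still need 492.0 mg).
Take 1.139 servings of salmon: +492.0 mg potassium for $4.67 (total $10.32, still need 0.0 mg).
Filling from the cheapest source first is optimal under one linear minimum: $10.32.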